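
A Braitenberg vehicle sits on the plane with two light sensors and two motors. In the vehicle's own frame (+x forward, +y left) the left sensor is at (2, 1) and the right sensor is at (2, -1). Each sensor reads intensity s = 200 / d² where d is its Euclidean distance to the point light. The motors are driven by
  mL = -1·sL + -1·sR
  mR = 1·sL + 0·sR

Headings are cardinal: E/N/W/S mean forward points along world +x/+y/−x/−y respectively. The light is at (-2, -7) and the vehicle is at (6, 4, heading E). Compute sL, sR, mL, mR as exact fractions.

50/61 1 -111/61 50/61

left sensor world pos  = (8, 5); dL² = 244
right sensor world pos = (8, 3); dR² = 200
sL = 200/244 = 50/61
sR = 200/200 = 1
mL = -1·sL + -1·sR = -111/61
mR = 1·sL + 0·sR = 50/61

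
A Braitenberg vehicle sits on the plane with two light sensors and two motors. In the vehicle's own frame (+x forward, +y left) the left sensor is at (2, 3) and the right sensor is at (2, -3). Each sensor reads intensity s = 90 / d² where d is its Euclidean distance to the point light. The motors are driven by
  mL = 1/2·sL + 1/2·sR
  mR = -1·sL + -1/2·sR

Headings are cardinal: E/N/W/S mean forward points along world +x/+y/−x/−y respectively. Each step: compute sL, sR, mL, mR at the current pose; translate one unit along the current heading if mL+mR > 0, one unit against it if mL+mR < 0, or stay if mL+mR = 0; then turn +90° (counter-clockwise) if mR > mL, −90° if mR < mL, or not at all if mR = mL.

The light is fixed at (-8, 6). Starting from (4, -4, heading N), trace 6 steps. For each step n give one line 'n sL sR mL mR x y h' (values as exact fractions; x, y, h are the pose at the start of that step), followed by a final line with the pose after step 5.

0 18/29 90/289 3906/8381 -6507/8381 4 -4 N
1 9/26 45/196 1467/5096 -2349/5096 4 -5 E
2 18/73 90/233 5382/17009 -7479/17009 3 -5 S
3 9/25 9/13 171/325 -459/650 3 -4 W
4 18/29 90/289 3906/8381 -6507/8381 4 -4 N
5 9/26 45/196 1467/5096 -2349/5096 4 -5 E
final 3 -5 S

n=0: pose=(4,-4,N); sL=18/29, sR=90/289; mL=3906/8381, mR=-6507/8381; mL+mR=-9/29 → advance -1; mR−mL=-10413/8381 → turn -1·90°
n=1: pose=(4,-5,E); sL=9/26, sR=45/196; mL=1467/5096, mR=-2349/5096; mL+mR=-9/52 → advance -1; mR−mL=-477/637 → turn -1·90°
n=2: pose=(3,-5,S); sL=18/73, sR=90/233; mL=5382/17009, mR=-7479/17009; mL+mR=-9/73 → advance -1; mR−mL=-12861/17009 → turn -1·90°
n=3: pose=(3,-4,W); sL=9/25, sR=9/13; mL=171/325, mR=-459/650; mL+mR=-9/50 → advance -1; mR−mL=-801/650 → turn -1·90°
n=4: pose=(4,-4,N); sL=18/29, sR=90/289; mL=3906/8381, mR=-6507/8381; mL+mR=-9/29 → advance -1; mR−mL=-10413/8381 → turn -1·90°
n=5: pose=(4,-5,E); sL=9/26, sR=45/196; mL=1467/5096, mR=-2349/5096; mL+mR=-9/52 → advance -1; mR−mL=-477/637 → turn -1·90°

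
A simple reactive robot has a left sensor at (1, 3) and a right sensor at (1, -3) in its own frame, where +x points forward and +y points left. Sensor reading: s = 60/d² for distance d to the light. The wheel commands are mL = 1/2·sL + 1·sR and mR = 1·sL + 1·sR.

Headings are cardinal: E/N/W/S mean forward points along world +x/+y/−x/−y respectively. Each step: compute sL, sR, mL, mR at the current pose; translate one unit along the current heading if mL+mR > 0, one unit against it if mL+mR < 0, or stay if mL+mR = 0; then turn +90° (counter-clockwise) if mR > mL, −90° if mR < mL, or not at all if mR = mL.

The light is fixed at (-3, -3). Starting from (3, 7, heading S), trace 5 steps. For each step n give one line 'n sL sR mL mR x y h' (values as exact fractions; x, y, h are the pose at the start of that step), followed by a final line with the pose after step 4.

n=0: pose=(3,7,S); sL=10/27, sR=2/3; mL=23/27, mR=28/27; mL+mR=17/9 → advance +1; mR−mL=5/27 → turn +1·90°
n=1: pose=(3,6,E); sL=60/193, sR=12/17; mL=2826/3281, mR=3336/3281; mL+mR=6162/3281 → advance +1; mR−mL=30/193 → turn +1·90°
n=2: pose=(4,6,N); sL=15/29, sR=3/10; mL=81/145, mR=237/290; mL+mR=399/290 → advance +1; mR−mL=15/58 → turn +1·90°
n=3: pose=(4,7,W); sL=12/17, sR=12/41; mL=450/697, mR=696/697; mL+mR=1146/697 → advance +1; mR−mL=6/17 → turn +1·90°
n=4: pose=(3,7,S); sL=10/27, sR=2/3; mL=23/27, mR=28/27; mL+mR=17/9 → advance +1; mR−mL=5/27 → turn +1·90°

0 10/27 2/3 23/27 28/27 3 7 S
1 60/193 12/17 2826/3281 3336/3281 3 6 E
2 15/29 3/10 81/145 237/290 4 6 N
3 12/17 12/41 450/697 696/697 4 7 W
4 10/27 2/3 23/27 28/27 3 7 S
final 3 6 E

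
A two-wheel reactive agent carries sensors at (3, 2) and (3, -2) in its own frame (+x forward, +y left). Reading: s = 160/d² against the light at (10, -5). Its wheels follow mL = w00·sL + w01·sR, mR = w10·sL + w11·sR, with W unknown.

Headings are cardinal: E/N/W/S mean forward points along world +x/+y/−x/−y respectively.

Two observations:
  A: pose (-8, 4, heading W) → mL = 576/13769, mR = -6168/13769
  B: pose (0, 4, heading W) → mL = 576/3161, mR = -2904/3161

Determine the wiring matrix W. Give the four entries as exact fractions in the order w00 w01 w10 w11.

obs A: pose=(-8,4,W) → sL=16/49, sR=80/281, mL=576/13769, mR=-6168/13769
obs B: pose=(0,4,W) → sL=80/109, sR=16/29, mL=576/3161, mR=-2904/3161
sensor matrix S = [[16/49, 80/281], [80/109, 16/29]]; det S = -1253376/43523809
solve [mL_A; mL_B] = S·[w00; w01] and [mR_A; mR_B] = S·[w10; w11]:
  w00 = 1, w01 = -1, w10 = -1/2, w11 = -1

1 -1 -1/2 -1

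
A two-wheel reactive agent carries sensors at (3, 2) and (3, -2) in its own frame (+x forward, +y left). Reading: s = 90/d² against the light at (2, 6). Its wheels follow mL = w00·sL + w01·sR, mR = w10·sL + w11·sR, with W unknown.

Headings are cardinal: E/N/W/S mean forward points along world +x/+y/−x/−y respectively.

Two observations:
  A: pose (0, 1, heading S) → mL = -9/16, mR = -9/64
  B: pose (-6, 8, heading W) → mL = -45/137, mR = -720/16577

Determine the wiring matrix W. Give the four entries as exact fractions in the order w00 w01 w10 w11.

0 -1/2 -1/2 1/2

obs A: pose=(0,1,S) → sL=45/32, sR=9/8, mL=-9/16, mR=-9/64
obs B: pose=(-6,8,W) → sL=90/121, sR=90/137, mL=-45/137, mR=-720/16577
sensor matrix S = [[45/32, 9/8], [90/121, 90/137]]; det S = 23085/265232
solve [mL_A; mL_B] = S·[w00; w01] and [mR_A; mR_B] = S·[w10; w11]:
  w00 = 0, w01 = -1/2, w10 = -1/2, w11 = 1/2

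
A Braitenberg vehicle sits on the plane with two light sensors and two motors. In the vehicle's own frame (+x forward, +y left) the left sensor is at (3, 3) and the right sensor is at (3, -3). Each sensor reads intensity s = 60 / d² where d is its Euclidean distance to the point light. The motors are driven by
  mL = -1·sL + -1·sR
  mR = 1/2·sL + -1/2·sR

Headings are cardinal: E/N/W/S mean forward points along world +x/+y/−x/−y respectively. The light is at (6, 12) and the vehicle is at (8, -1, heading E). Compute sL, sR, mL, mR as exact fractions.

left sensor world pos  = (11, 2); dL² = 125
right sensor world pos = (11, -4); dR² = 281
sL = 60/125 = 12/25
sR = 60/281 = 60/281
mL = -1·sL + -1·sR = -4872/7025
mR = 1/2·sL + -1/2·sR = 936/7025

12/25 60/281 -4872/7025 936/7025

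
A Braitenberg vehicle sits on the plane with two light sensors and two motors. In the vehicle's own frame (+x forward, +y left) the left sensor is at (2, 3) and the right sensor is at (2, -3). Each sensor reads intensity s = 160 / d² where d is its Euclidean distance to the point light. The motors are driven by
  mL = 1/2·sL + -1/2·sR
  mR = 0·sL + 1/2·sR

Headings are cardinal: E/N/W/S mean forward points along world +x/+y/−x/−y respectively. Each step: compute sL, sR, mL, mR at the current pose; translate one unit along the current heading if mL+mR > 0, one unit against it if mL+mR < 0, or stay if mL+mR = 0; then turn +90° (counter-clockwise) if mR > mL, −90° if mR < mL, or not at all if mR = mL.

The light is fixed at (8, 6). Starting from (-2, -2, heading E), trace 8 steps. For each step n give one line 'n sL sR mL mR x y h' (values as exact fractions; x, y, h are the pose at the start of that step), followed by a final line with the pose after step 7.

n=0: pose=(-2,-2,E); sL=160/89, sR=32/37; mL=1536/3293, mR=16/37; mL+mR=80/89 → advance +1; mR−mL=-112/3293 → turn -1·90°
n=1: pose=(-1,-2,S); sL=20/17, sR=40/61; mL=270/1037, mR=20/61; mL+mR=10/17 → advance +1; mR−mL=70/1037 → turn +1·90°
n=2: pose=(-1,-3,E); sL=32/17, sR=160/193; mL=1728/3281, mR=80/193; mL+mR=16/17 → advance +1; mR−mL=-368/3281 → turn -1·90°
n=3: pose=(0,-3,S); sL=80/73, sR=80/121; mL=1920/8833, mR=40/121; mL+mR=40/73 → advance +1; mR−mL=1000/8833 → turn +1·90°
n=4: pose=(0,-4,E); sL=32/17, sR=32/41; mL=384/697, mR=16/41; mL+mR=16/17 → advance +1; mR−mL=-112/697 → turn -1·90°
n=5: pose=(1,-4,S); sL=1, sR=40/61; mL=21/122, mR=20/61; mL+mR=1/2 → advance +1; mR−mL=19/122 → turn +1·90°
n=6: pose=(1,-5,E); sL=160/89, sR=160/221; mL=10560/19669, mR=80/221; mL+mR=80/89 → advance +1; mR−mL=-3440/19669 → turn -1·90°
n=7: pose=(2,-5,S); sL=80/89, sR=16/25; mL=288/2225, mR=8/25; mL+mR=40/89 → advance +1; mR−mL=424/2225 → turn +1·90°

0 160/89 32/37 1536/3293 16/37 -2 -2 E
1 20/17 40/61 270/1037 20/61 -1 -2 S
2 32/17 160/193 1728/3281 80/193 -1 -3 E
3 80/73 80/121 1920/8833 40/121 0 -3 S
4 32/17 32/41 384/697 16/41 0 -4 E
5 1 40/61 21/122 20/61 1 -4 S
6 160/89 160/221 10560/19669 80/221 1 -5 E
7 80/89 16/25 288/2225 8/25 2 -5 S
final 2 -6 E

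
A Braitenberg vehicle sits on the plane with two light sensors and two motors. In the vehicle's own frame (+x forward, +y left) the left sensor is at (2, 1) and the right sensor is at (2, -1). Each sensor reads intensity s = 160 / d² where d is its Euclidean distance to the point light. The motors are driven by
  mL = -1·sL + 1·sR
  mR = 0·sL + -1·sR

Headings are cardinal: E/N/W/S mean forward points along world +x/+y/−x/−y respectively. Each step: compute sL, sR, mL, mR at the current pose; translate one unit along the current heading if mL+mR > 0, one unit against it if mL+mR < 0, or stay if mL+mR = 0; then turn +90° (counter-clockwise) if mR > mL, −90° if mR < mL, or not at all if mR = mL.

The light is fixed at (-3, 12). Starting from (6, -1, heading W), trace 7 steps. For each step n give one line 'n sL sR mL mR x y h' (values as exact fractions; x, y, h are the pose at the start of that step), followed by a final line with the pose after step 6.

n=0: pose=(6,-1,W); sL=32/49, sR=160/193; mL=1664/9457, mR=-160/193; mL+mR=-32/49 → advance -1; mR−mL=-9504/9457 → turn -1·90°
n=1: pose=(7,-1,N); sL=80/101, sR=80/121; mL=-1600/12221, mR=-80/121; mL+mR=-80/101 → advance -1; mR−mL=-6480/12221 → turn -1·90°
n=2: pose=(7,-2,E); sL=160/313, sR=160/369; mL=-8960/115497, mR=-160/369; mL+mR=-160/313 → advance -1; mR−mL=-41120/115497 → turn -1·90°
n=3: pose=(6,-2,S); sL=40/89, sR=1/2; mL=9/178, mR=-1/2; mL+mR=-40/89 → advance -1; mR−mL=-49/89 → turn -1·90°
n=4: pose=(6,-1,W); sL=32/49, sR=160/193; mL=1664/9457, mR=-160/193; mL+mR=-32/49 → advance -1; mR−mL=-9504/9457 → turn -1·90°
n=5: pose=(7,-1,N); sL=80/101, sR=80/121; mL=-1600/12221, mR=-80/121; mL+mR=-80/101 → advance -1; mR−mL=-6480/12221 → turn -1·90°
n=6: pose=(7,-2,E); sL=160/313, sR=160/369; mL=-8960/115497, mR=-160/369; mL+mR=-160/313 → advance -1; mR−mL=-41120/115497 → turn -1·90°

0 32/49 160/193 1664/9457 -160/193 6 -1 W
1 80/101 80/121 -1600/12221 -80/121 7 -1 N
2 160/313 160/369 -8960/115497 -160/369 7 -2 E
3 40/89 1/2 9/178 -1/2 6 -2 S
4 32/49 160/193 1664/9457 -160/193 6 -1 W
5 80/101 80/121 -1600/12221 -80/121 7 -1 N
6 160/313 160/369 -8960/115497 -160/369 7 -2 E
final 6 -2 S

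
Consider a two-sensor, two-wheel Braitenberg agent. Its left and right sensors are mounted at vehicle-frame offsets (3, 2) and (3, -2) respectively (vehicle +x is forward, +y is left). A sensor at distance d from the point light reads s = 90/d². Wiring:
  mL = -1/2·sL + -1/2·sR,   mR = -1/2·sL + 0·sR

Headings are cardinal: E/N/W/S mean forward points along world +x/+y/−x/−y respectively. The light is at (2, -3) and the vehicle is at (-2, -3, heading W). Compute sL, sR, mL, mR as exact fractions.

90/53 90/53 -90/53 -45/53

left sensor world pos  = (-5, -5); dL² = 53
right sensor world pos = (-5, -1); dR² = 53
sL = 90/53 = 90/53
sR = 90/53 = 90/53
mL = -1/2·sL + -1/2·sR = -90/53
mR = -1/2·sL + 0·sR = -45/53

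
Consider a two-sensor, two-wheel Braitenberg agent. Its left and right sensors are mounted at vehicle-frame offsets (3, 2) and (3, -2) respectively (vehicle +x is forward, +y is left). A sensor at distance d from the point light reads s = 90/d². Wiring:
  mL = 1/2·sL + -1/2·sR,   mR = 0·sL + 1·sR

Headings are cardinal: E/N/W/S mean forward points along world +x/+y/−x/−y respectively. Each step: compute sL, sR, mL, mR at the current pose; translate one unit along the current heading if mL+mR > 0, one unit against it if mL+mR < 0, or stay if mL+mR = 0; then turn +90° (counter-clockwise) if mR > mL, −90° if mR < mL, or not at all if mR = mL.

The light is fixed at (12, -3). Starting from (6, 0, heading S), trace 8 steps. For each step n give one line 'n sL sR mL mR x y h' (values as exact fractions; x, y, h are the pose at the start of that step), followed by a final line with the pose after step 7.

n=0: pose=(6,0,S); sL=45/8, sR=45/32; mL=135/64, mR=45/32; mL+mR=225/64 → advance +1; mR−mL=-45/64 → turn -1·90°
n=1: pose=(6,-1,W); sL=10/9, sR=90/97; mL=80/873, mR=90/97; mL+mR=890/873 → advance +1; mR−mL=730/873 → turn +1·90°
n=2: pose=(5,-1,S); sL=45/13, sR=45/41; mL=630/533, mR=45/41; mL+mR=1215/533 → advance +1; mR−mL=-45/533 → turn -1·90°
n=3: pose=(5,-2,W); sL=90/101, sR=90/109; mL=360/11009, mR=90/109; mL+mR=9450/11009 → advance +1; mR−mL=8730/11009 → turn +1·90°
n=4: pose=(4,-2,S); sL=9/4, sR=45/52; mL=9/13, mR=45/52; mL+mR=81/52 → advance +1; mR−mL=9/52 → turn +1·90°
n=5: pose=(4,-3,E); sL=90/29, sR=90/29; mL=0, mR=90/29; mL+mR=90/29 → advance +1; mR−mL=90/29 → turn +1·90°
n=6: pose=(5,-3,N); sL=1, sR=45/17; mL=-14/17, mR=45/17; mL+mR=31/17 → advance +1; mR−mL=59/17 → turn +1·90°
n=7: pose=(5,-2,W); sL=90/101, sR=90/109; mL=360/11009, mR=90/109; mL+mR=9450/11009 → advance +1; mR−mL=8730/11009 → turn +1·90°

0 45/8 45/32 135/64 45/32 6 0 S
1 10/9 90/97 80/873 90/97 6 -1 W
2 45/13 45/41 630/533 45/41 5 -1 S
3 90/101 90/109 360/11009 90/109 5 -2 W
4 9/4 45/52 9/13 45/52 4 -2 S
5 90/29 90/29 0 90/29 4 -3 E
6 1 45/17 -14/17 45/17 5 -3 N
7 90/101 90/109 360/11009 90/109 5 -2 W
final 4 -2 S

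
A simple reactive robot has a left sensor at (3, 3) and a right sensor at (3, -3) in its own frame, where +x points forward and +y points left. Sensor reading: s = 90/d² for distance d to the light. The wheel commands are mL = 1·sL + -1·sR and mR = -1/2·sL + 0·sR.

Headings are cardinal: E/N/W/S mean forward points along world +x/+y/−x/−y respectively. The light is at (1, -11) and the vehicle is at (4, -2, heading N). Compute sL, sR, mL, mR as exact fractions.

5/8 1/2 1/8 -5/16

left sensor world pos  = (1, 1); dL² = 144
right sensor world pos = (7, 1); dR² = 180
sL = 90/144 = 5/8
sR = 90/180 = 1/2
mL = 1·sL + -1·sR = 1/8
mR = -1/2·sL + 0·sR = -5/16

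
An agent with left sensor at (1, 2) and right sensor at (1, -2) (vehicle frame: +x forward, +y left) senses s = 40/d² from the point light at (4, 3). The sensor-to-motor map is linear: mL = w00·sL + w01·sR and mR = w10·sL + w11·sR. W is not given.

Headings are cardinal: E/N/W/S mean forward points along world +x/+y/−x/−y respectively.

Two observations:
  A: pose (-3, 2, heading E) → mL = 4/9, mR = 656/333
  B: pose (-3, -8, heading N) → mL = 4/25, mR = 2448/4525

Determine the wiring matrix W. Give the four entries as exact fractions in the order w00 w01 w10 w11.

obs A: pose=(-3,2,E) → sL=40/37, sR=8/9, mL=4/9, mR=656/333
obs B: pose=(-3,-8,N) → sL=40/181, sR=8/25, mL=4/25, mR=2448/4525
sensor matrix S = [[40/37, 8/9], [40/181, 8/25]]; det S = 45056/301365
solve [mL_A; mL_B] = S·[w00; w01] and [mR_A; mR_B] = S·[w10; w11]:
  w00 = 0, w01 = 1/2, w10 = 1, w11 = 1

0 1/2 1 1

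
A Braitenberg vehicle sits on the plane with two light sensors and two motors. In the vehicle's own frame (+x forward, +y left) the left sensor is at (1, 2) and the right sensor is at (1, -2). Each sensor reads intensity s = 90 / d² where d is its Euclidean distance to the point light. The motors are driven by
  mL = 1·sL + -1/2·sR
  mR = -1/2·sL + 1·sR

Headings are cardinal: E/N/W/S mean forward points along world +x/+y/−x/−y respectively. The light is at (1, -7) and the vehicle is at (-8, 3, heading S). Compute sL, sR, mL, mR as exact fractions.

left sensor world pos  = (-6, 2); dL² = 130
right sensor world pos = (-10, 2); dR² = 202
sL = 90/130 = 9/13
sR = 90/202 = 45/101
mL = 1·sL + -1/2·sR = 1233/2626
mR = -1/2·sL + 1·sR = 261/2626

9/13 45/101 1233/2626 261/2626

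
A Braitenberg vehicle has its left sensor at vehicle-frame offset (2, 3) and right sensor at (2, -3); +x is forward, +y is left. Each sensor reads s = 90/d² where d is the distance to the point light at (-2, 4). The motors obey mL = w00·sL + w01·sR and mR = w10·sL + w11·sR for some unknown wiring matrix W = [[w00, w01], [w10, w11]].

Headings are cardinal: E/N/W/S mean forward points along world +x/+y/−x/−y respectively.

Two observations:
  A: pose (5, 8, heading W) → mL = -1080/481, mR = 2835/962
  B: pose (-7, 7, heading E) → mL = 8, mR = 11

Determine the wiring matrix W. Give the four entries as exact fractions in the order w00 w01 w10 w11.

obs A: pose=(5,8,W) → sL=45/13, sR=45/37, mL=-1080/481, mR=2835/962
obs B: pose=(-7,7,E) → sL=2, sR=10, mL=8, mR=11
sensor matrix S = [[45/13, 45/37], [2, 10]]; det S = 15480/481
solve [mL_A; mL_B] = S·[w00; w01] and [mR_A; mR_B] = S·[w10; w11]:
  w00 = -1, w01 = 1, w10 = 1/2, w11 = 1

-1 1 1/2 1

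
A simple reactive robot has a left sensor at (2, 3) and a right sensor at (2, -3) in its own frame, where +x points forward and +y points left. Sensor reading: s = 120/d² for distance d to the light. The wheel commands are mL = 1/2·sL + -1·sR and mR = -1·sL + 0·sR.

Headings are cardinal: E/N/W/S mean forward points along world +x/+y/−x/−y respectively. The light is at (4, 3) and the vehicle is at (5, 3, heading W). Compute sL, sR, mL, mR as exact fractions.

12 12 -6 -12

left sensor world pos  = (3, 0); dL² = 10
right sensor world pos = (3, 6); dR² = 10
sL = 120/10 = 12
sR = 120/10 = 12
mL = 1/2·sL + -1·sR = -6
mR = -1·sL + 0·sR = -12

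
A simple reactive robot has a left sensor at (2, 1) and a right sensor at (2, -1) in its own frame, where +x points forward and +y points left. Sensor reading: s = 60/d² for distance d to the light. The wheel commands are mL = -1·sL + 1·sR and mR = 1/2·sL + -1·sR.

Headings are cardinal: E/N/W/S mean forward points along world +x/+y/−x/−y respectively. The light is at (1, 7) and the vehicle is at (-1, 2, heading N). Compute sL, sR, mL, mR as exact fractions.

10/3 6 8/3 -13/3

left sensor world pos  = (-2, 4); dL² = 18
right sensor world pos = (0, 4); dR² = 10
sL = 60/18 = 10/3
sR = 60/10 = 6
mL = -1·sL + 1·sR = 8/3
mR = 1/2·sL + -1·sR = -13/3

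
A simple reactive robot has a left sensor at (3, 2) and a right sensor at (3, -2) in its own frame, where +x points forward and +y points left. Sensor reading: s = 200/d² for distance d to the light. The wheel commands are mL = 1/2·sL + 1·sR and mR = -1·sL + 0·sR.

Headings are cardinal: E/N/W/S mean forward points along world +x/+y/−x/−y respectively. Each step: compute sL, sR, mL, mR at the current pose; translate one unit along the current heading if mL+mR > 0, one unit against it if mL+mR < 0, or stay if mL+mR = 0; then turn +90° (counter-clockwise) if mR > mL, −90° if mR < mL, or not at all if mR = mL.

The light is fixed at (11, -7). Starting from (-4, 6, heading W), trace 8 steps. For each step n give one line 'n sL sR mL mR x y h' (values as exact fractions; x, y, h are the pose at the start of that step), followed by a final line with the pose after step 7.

0 40/89 200/549 28780/48861 -40/89 -4 6 W
1 10/29 50/113 2015/3277 -10/29 -5 6 N
2 8/17 200/313 4652/5321 -8/17 -5 7 E
3 20/29 20/41 990/1189 -20/29 -4 7 S
4 40/89 200/549 28780/48861 -40/89 -4 6 W
5 10/29 50/113 2015/3277 -10/29 -5 6 N
6 8/17 200/313 4652/5321 -8/17 -5 7 E
7 20/29 20/41 990/1189 -20/29 -4 7 S
final -4 6 W

n=0: pose=(-4,6,W); sL=40/89, sR=200/549; mL=28780/48861, mR=-40/89; mL+mR=6820/48861 → advance +1; mR−mL=-50740/48861 → turn -1·90°
n=1: pose=(-5,6,N); sL=10/29, sR=50/113; mL=2015/3277, mR=-10/29; mL+mR=885/3277 → advance +1; mR−mL=-3145/3277 → turn -1·90°
n=2: pose=(-5,7,E); sL=8/17, sR=200/313; mL=4652/5321, mR=-8/17; mL+mR=2148/5321 → advance +1; mR−mL=-7156/5321 → turn -1·90°
n=3: pose=(-4,7,S); sL=20/29, sR=20/41; mL=990/1189, mR=-20/29; mL+mR=170/1189 → advance +1; mR−mL=-1810/1189 → turn -1·90°
n=4: pose=(-4,6,W); sL=40/89, sR=200/549; mL=28780/48861, mR=-40/89; mL+mR=6820/48861 → advance +1; mR−mL=-50740/48861 → turn -1·90°
n=5: pose=(-5,6,N); sL=10/29, sR=50/113; mL=2015/3277, mR=-10/29; mL+mR=885/3277 → advance +1; mR−mL=-3145/3277 → turn -1·90°
n=6: pose=(-5,7,E); sL=8/17, sR=200/313; mL=4652/5321, mR=-8/17; mL+mR=2148/5321 → advance +1; mR−mL=-7156/5321 → turn -1·90°
n=7: pose=(-4,7,S); sL=20/29, sR=20/41; mL=990/1189, mR=-20/29; mL+mR=170/1189 → advance +1; mR−mL=-1810/1189 → turn -1·90°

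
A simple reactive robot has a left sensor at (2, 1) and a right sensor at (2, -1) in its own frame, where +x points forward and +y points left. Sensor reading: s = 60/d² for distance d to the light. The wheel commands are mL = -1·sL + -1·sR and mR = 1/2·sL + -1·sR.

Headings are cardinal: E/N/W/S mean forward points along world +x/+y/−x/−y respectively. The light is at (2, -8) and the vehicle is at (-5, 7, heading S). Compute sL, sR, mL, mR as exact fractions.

left sensor world pos  = (-4, 5); dL² = 205
right sensor world pos = (-6, 5); dR² = 233
sL = 60/205 = 12/41
sR = 60/233 = 60/233
mL = -1·sL + -1·sR = -5256/9553
mR = 1/2·sL + -1·sR = -1062/9553

12/41 60/233 -5256/9553 -1062/9553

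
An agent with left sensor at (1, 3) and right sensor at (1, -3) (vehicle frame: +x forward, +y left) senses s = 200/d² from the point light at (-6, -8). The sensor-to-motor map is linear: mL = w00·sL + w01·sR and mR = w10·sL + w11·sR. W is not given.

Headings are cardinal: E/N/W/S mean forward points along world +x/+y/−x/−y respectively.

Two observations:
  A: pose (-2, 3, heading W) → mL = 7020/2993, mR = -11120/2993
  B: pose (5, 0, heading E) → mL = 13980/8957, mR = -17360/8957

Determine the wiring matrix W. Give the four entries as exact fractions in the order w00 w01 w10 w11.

1/2 1 -1 -1

obs A: pose=(-2,3,W) → sL=200/73, sR=40/41, mL=7020/2993, mR=-11120/2993
obs B: pose=(5,0,E) → sL=40/53, sR=200/169, mL=13980/8957, mR=-17360/8957
sensor matrix S = [[200/73, 40/41], [40/53, 200/169]]; det S = 67180800/26808301
solve [mL_A; mL_B] = S·[w00; w01] and [mR_A; mR_B] = S·[w10; w11]:
  w00 = 1/2, w01 = 1, w10 = -1, w11 = -1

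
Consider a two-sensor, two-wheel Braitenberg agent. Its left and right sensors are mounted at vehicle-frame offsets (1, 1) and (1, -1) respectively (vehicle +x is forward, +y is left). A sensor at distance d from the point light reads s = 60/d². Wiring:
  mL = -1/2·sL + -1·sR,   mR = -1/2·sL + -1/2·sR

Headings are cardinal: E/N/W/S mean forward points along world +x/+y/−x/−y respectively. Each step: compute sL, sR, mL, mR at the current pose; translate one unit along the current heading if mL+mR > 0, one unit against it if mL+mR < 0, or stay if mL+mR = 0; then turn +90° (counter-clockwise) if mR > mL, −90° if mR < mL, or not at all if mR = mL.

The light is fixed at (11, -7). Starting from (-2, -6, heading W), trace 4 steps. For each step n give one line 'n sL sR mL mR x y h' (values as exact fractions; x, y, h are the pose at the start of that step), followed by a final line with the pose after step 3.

n=0: pose=(-2,-6,W); sL=15/49, sR=3/10; mL=-111/245, mR=-297/980; mL+mR=-741/980 → advance -1; mR−mL=3/20 → turn +1·90°
n=1: pose=(-1,-6,S); sL=60/121, sR=60/169; mL=-12330/20449, mR=-8700/20449; mL+mR=-21030/20449 → advance -1; mR−mL=30/169 → turn +1·90°
n=2: pose=(-1,-5,E); sL=6/13, sR=30/61; mL=-573/793, mR=-378/793; mL+mR=-951/793 → advance -1; mR−mL=15/61 → turn +1·90°
n=3: pose=(-2,-5,N); sL=12/41, sR=20/51; mL=-1126/2091, mR=-716/2091; mL+mR=-614/697 → advance -1; mR−mL=10/51 → turn +1·90°

0 15/49 3/10 -111/245 -297/980 -2 -6 W
1 60/121 60/169 -12330/20449 -8700/20449 -1 -6 S
2 6/13 30/61 -573/793 -378/793 -1 -5 E
3 12/41 20/51 -1126/2091 -716/2091 -2 -5 N
final -2 -6 W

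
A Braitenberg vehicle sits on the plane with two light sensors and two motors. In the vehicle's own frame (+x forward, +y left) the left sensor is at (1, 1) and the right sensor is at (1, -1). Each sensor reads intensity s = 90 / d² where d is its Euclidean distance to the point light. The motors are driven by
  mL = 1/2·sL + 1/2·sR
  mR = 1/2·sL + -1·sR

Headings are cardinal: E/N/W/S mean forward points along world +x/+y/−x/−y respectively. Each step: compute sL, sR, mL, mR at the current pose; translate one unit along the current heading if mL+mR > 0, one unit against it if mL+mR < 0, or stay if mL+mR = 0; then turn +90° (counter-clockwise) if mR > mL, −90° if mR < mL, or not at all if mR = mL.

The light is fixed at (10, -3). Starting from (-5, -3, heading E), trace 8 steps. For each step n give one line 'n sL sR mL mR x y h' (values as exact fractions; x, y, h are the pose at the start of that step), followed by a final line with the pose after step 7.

0 90/197 90/197 90/197 -45/197 -5 -3 E
1 9/17 45/113 891/1921 -513/3842 -4 -3 S
2 90/229 2/5 454/1145 -233/1145 -4 -4 W
3 45/128 45/98 5085/12544 -3555/12544 -5 -4 N
4 90/197 90/197 90/197 -45/197 -5 -3 E
5 9/17 45/113 891/1921 -513/3842 -4 -3 S
6 90/229 2/5 454/1145 -233/1145 -4 -4 W
7 45/128 45/98 5085/12544 -3555/12544 -5 -4 N
final -5 -3 E

n=0: pose=(-5,-3,E); sL=90/197, sR=90/197; mL=90/197, mR=-45/197; mL+mR=45/197 → advance +1; mR−mL=-135/197 → turn -1·90°
n=1: pose=(-4,-3,S); sL=9/17, sR=45/113; mL=891/1921, mR=-513/3842; mL+mR=1269/3842 → advance +1; mR−mL=-135/226 → turn -1·90°
n=2: pose=(-4,-4,W); sL=90/229, sR=2/5; mL=454/1145, mR=-233/1145; mL+mR=221/1145 → advance +1; mR−mL=-3/5 → turn -1·90°
n=3: pose=(-5,-4,N); sL=45/128, sR=45/98; mL=5085/12544, mR=-3555/12544; mL+mR=765/6272 → advance +1; mR−mL=-135/196 → turn -1·90°
n=4: pose=(-5,-3,E); sL=90/197, sR=90/197; mL=90/197, mR=-45/197; mL+mR=45/197 → advance +1; mR−mL=-135/197 → turn -1·90°
n=5: pose=(-4,-3,S); sL=9/17, sR=45/113; mL=891/1921, mR=-513/3842; mL+mR=1269/3842 → advance +1; mR−mL=-135/226 → turn -1·90°
n=6: pose=(-4,-4,W); sL=90/229, sR=2/5; mL=454/1145, mR=-233/1145; mL+mR=221/1145 → advance +1; mR−mL=-3/5 → turn -1·90°
n=7: pose=(-5,-4,N); sL=45/128, sR=45/98; mL=5085/12544, mR=-3555/12544; mL+mR=765/6272 → advance +1; mR−mL=-135/196 → turn -1·90°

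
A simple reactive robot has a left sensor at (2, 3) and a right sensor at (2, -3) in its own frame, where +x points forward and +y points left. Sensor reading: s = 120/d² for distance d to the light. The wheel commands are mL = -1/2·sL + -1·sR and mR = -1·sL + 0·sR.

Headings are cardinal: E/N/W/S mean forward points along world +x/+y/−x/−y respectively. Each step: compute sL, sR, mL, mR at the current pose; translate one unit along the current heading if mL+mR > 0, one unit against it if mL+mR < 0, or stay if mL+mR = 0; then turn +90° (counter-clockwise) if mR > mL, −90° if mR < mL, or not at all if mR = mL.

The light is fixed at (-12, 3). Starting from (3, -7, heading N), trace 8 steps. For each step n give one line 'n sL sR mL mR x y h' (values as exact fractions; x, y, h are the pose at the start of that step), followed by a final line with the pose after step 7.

n=0: pose=(3,-7,N); sL=15/26, sR=30/97; mL=-3015/5044, mR=-15/26; mL+mR=-5925/5044 → advance -1; mR−mL=105/5044 → turn +1·90°
n=1: pose=(3,-8,W); sL=24/73, sR=120/233; mL=-11556/17009, mR=-24/73; mL+mR=-17148/17009 → advance -1; mR−mL=5964/17009 → turn +1·90°
n=2: pose=(4,-8,S); sL=12/53, sR=60/169; mL=-4194/8957, mR=-12/53; mL+mR=-6222/8957 → advance -1; mR−mL=2166/8957 → turn +1·90°
n=3: pose=(4,-7,E); sL=120/373, sR=120/493; mL=-74340/183889, mR=-120/373; mL+mR=-133500/183889 → advance -1; mR−mL=15180/183889 → turn +1·90°
n=4: pose=(3,-7,N); sL=15/26, sR=30/97; mL=-3015/5044, mR=-15/26; mL+mR=-5925/5044 → advance -1; mR−mL=105/5044 → turn +1·90°
n=5: pose=(3,-8,W); sL=24/73, sR=120/233; mL=-11556/17009, mR=-24/73; mL+mR=-17148/17009 → advance -1; mR−mL=5964/17009 → turn +1·90°
n=6: pose=(4,-8,S); sL=12/53, sR=60/169; mL=-4194/8957, mR=-12/53; mL+mR=-6222/8957 → advance -1; mR−mL=2166/8957 → turn +1·90°
n=7: pose=(4,-7,E); sL=120/373, sR=120/493; mL=-74340/183889, mR=-120/373; mL+mR=-133500/183889 → advance -1; mR−mL=15180/183889 → turn +1·90°

0 15/26 30/97 -3015/5044 -15/26 3 -7 N
1 24/73 120/233 -11556/17009 -24/73 3 -8 W
2 12/53 60/169 -4194/8957 -12/53 4 -8 S
3 120/373 120/493 -74340/183889 -120/373 4 -7 E
4 15/26 30/97 -3015/5044 -15/26 3 -7 N
5 24/73 120/233 -11556/17009 -24/73 3 -8 W
6 12/53 60/169 -4194/8957 -12/53 4 -8 S
7 120/373 120/493 -74340/183889 -120/373 4 -7 E
final 3 -7 N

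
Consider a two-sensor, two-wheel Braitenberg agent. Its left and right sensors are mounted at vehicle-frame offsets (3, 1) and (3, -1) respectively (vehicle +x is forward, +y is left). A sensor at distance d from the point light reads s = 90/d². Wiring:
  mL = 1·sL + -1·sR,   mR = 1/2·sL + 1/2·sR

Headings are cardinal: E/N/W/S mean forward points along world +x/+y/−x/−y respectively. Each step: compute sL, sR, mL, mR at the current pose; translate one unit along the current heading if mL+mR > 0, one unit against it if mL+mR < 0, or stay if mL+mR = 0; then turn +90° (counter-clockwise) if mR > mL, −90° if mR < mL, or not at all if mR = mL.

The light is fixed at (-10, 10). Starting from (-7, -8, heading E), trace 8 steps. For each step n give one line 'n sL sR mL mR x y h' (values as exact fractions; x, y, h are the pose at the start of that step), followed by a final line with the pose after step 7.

n=0: pose=(-7,-8,E); sL=18/65, sR=90/397; mL=1296/25805, mR=6498/25805; mL+mR=7794/25805 → advance +1; mR−mL=5202/25805 → turn +1·90°
n=1: pose=(-6,-8,N); sL=5/13, sR=9/25; mL=8/325, mR=121/325; mL+mR=129/325 → advance +1; mR−mL=113/325 → turn +1·90°
n=2: pose=(-6,-7,W); sL=18/65, sR=90/257; mL=-1224/16705, mR=5238/16705; mL+mR=4014/16705 → advance +1; mR−mL=6462/16705 → turn +1·90°
n=3: pose=(-7,-7,S); sL=45/208, sR=45/202; mL=-135/21008, mR=9225/42016; mL+mR=8955/42016 → advance +1; mR−mL=9495/42016 → turn +1·90°
n=4: pose=(-7,-8,E); sL=18/65, sR=90/397; mL=1296/25805, mR=6498/25805; mL+mR=7794/25805 → advance +1; mR−mL=5202/25805 → turn +1·90°
n=5: pose=(-6,-8,N); sL=5/13, sR=9/25; mL=8/325, mR=121/325; mL+mR=129/325 → advance +1; mR−mL=113/325 → turn +1·90°
n=6: pose=(-6,-7,W); sL=18/65, sR=90/257; mL=-1224/16705, mR=5238/16705; mL+mR=4014/16705 → advance +1; mR−mL=6462/16705 → turn +1·90°
n=7: pose=(-7,-7,S); sL=45/208, sR=45/202; mL=-135/21008, mR=9225/42016; mL+mR=8955/42016 → advance +1; mR−mL=9495/42016 → turn +1·90°

0 18/65 90/397 1296/25805 6498/25805 -7 -8 E
1 5/13 9/25 8/325 121/325 -6 -8 N
2 18/65 90/257 -1224/16705 5238/16705 -6 -7 W
3 45/208 45/202 -135/21008 9225/42016 -7 -7 S
4 18/65 90/397 1296/25805 6498/25805 -7 -8 E
5 5/13 9/25 8/325 121/325 -6 -8 N
6 18/65 90/257 -1224/16705 5238/16705 -6 -7 W
7 45/208 45/202 -135/21008 9225/42016 -7 -7 S
final -7 -8 E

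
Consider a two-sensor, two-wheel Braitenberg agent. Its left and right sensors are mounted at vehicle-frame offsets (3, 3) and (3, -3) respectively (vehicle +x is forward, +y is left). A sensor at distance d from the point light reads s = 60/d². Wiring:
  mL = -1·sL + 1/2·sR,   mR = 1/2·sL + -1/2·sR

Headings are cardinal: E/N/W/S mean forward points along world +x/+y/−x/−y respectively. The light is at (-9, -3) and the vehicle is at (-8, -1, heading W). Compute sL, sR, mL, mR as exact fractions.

12 60/29 -318/29 144/29

left sensor world pos  = (-11, -4); dL² = 5
right sensor world pos = (-11, 2); dR² = 29
sL = 60/5 = 12
sR = 60/29 = 60/29
mL = -1·sL + 1/2·sR = -318/29
mR = 1/2·sL + -1/2·sR = 144/29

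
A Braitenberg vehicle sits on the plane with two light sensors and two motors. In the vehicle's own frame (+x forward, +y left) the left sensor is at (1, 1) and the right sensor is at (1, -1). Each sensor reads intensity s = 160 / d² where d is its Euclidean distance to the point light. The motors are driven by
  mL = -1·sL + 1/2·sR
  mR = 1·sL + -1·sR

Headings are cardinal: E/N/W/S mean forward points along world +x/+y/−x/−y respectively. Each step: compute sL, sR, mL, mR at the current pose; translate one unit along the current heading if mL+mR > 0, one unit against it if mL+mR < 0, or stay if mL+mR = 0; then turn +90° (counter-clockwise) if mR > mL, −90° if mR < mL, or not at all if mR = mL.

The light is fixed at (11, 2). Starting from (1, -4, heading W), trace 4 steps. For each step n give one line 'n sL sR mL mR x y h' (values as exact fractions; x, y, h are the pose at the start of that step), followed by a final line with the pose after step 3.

n=0: pose=(1,-4,W); sL=16/17, sR=80/73; mL=-488/1241, mR=-192/1241; mL+mR=-40/73 → advance -1; mR−mL=296/1241 → turn +1·90°
n=1: pose=(2,-4,S); sL=160/113, sR=160/149; mL=-14800/16837, mR=5760/16837; mL+mR=-80/149 → advance -1; mR−mL=20560/16837 → turn +1·90°
n=2: pose=(2,-3,E); sL=2, sR=8/5; mL=-6/5, mR=2/5; mL+mR=-4/5 → advance -1; mR−mL=8/5 → turn +1·90°
n=3: pose=(1,-3,N); sL=160/137, sR=160/97; mL=-4560/13289, mR=-6400/13289; mL+mR=-80/97 → advance -1; mR−mL=-1840/13289 → turn -1·90°

0 16/17 80/73 -488/1241 -192/1241 1 -4 W
1 160/113 160/149 -14800/16837 5760/16837 2 -4 S
2 2 8/5 -6/5 2/5 2 -3 E
3 160/137 160/97 -4560/13289 -6400/13289 1 -3 N
final 1 -4 E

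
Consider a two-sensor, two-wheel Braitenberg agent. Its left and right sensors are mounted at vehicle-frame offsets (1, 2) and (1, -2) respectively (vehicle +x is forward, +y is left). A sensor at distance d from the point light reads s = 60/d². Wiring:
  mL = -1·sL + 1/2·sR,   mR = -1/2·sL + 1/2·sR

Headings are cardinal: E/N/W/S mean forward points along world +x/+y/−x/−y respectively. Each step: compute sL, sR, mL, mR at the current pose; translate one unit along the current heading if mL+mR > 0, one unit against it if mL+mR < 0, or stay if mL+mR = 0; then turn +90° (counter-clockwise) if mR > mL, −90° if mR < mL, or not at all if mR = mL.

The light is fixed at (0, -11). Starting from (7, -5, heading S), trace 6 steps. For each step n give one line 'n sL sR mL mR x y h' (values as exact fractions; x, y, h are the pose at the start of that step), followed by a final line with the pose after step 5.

0 30/53 6/5 9/265 84/265 7 -5 S
1 60/113 60/73 -990/8249 1200/8249 7 -6 E
2 5/6 15/34 -125/204 -10/51 8 -6 N
3 60/53 12/17 -702/901 -192/901 8 -7 W
4 6/13 30/29 21/377 108/377 9 -7 S
5 12/25 60/101 -462/2525 144/2525 9 -8 E
final 8 -8 N

n=0: pose=(7,-5,S); sL=30/53, sR=6/5; mL=9/265, mR=84/265; mL+mR=93/265 → advance +1; mR−mL=15/53 → turn +1·90°
n=1: pose=(7,-6,E); sL=60/113, sR=60/73; mL=-990/8249, mR=1200/8249; mL+mR=210/8249 → advance +1; mR−mL=30/113 → turn +1·90°
n=2: pose=(8,-6,N); sL=5/6, sR=15/34; mL=-125/204, mR=-10/51; mL+mR=-55/68 → advance -1; mR−mL=5/12 → turn +1·90°
n=3: pose=(8,-7,W); sL=60/53, sR=12/17; mL=-702/901, mR=-192/901; mL+mR=-894/901 → advance -1; mR−mL=30/53 → turn +1·90°
n=4: pose=(9,-7,S); sL=6/13, sR=30/29; mL=21/377, mR=108/377; mL+mR=129/377 → advance +1; mR−mL=3/13 → turn +1·90°
n=5: pose=(9,-8,E); sL=12/25, sR=60/101; mL=-462/2525, mR=144/2525; mL+mR=-318/2525 → advance -1; mR−mL=6/25 → turn +1·90°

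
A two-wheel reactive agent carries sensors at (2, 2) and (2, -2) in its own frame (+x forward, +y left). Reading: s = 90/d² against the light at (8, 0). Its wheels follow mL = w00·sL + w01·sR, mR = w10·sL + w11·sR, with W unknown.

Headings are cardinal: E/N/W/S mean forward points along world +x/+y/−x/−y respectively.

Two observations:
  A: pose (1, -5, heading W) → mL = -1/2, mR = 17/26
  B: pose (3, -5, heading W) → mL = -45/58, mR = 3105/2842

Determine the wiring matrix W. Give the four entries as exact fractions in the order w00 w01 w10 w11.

0 -1/2 -1/2 1

obs A: pose=(1,-5,W) → sL=9/13, sR=1, mL=-1/2, mR=17/26
obs B: pose=(3,-5,W) → sL=45/49, sR=45/29, mL=-45/58, mR=3105/2842
sensor matrix S = [[9/13, 1], [45/49, 45/29]]; det S = 2880/18473
solve [mL_A; mL_B] = S·[w00; w01] and [mR_A; mR_B] = S·[w10; w11]:
  w00 = 0, w01 = -1/2, w10 = -1/2, w11 = 1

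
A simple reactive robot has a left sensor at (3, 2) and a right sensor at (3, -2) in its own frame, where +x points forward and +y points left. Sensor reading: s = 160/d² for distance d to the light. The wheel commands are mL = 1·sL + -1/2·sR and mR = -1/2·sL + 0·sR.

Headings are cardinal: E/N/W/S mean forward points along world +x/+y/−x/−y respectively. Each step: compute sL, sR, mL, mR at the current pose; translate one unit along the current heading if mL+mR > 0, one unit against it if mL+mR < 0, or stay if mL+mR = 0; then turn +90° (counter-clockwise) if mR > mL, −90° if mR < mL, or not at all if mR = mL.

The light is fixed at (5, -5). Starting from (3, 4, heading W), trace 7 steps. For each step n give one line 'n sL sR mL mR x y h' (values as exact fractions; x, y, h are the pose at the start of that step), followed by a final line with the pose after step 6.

n=0: pose=(3,4,W); sL=80/37, sR=80/73; mL=4360/2701, mR=-40/37; mL+mR=1440/2701 → advance +1; mR−mL=-7280/2701 → turn -1·90°
n=1: pose=(2,4,N); sL=160/169, sR=32/29; mL=1936/4901, mR=-80/169; mL+mR=-384/4901 → advance -1; mR−mL=-4256/4901 → turn -1·90°
n=2: pose=(2,3,E); sL=8/5, sR=40/9; mL=-28/45, mR=-4/5; mL+mR=-64/45 → advance -1; mR−mL=-8/45 → turn -1·90°
n=3: pose=(1,3,S); sL=160/29, sR=160/61; mL=7440/1769, mR=-80/29; mL+mR=2560/1769 → advance +1; mR−mL=-12320/1769 → turn -1·90°
n=4: pose=(1,2,W); sL=80/37, sR=16/13; mL=744/481, mR=-40/37; mL+mR=224/481 → advance +1; mR−mL=-1264/481 → turn -1·90°
n=5: pose=(0,2,N); sL=160/149, sR=160/109; mL=5520/16241, mR=-80/149; mL+mR=-3200/16241 → advance -1; mR−mL=-14240/16241 → turn -1·90°
n=6: pose=(0,1,E); sL=40/17, sR=8; mL=-28/17, mR=-20/17; mL+mR=-48/17 → advance -1; mR−mL=8/17 → turn +1·90°

0 80/37 80/73 4360/2701 -40/37 3 4 W
1 160/169 32/29 1936/4901 -80/169 2 4 N
2 8/5 40/9 -28/45 -4/5 2 3 E
3 160/29 160/61 7440/1769 -80/29 1 3 S
4 80/37 16/13 744/481 -40/37 1 2 W
5 160/149 160/109 5520/16241 -80/149 0 2 N
6 40/17 8 -28/17 -20/17 0 1 E
final -1 1 N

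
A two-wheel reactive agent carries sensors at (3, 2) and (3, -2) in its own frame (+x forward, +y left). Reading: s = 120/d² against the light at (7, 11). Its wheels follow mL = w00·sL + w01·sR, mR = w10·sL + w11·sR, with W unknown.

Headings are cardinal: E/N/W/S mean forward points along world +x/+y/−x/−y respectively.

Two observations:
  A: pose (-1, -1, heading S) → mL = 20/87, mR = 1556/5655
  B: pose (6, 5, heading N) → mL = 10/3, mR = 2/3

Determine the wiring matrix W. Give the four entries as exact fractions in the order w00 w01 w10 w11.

obs A: pose=(-1,-1,S) → sL=40/87, sR=24/65, mL=20/87, mR=1556/5655
obs B: pose=(6,5,N) → sL=20/3, sR=12, mL=10/3, mR=2/3
sensor matrix S = [[40/87, 24/65], [20/3, 12]]; det S = 1152/377
solve [mL_A; mL_B] = S·[w00; w01] and [mR_A; mR_B] = S·[w10; w11]:
  w00 = 1/2, w01 = 0, w10 = 1, w11 = -1/2

1/2 0 1 -1/2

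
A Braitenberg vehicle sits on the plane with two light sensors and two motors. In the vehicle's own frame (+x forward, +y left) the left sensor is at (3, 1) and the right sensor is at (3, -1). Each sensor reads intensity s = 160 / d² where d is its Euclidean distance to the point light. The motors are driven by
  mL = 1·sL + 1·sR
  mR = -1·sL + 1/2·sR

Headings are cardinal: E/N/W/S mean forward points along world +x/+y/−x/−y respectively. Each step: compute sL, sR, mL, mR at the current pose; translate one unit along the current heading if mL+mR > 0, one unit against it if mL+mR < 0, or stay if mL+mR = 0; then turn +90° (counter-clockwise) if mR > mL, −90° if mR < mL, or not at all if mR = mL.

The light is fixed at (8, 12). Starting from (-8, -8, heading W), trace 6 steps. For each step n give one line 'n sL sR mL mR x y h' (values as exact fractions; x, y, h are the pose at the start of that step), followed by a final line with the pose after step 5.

n=0: pose=(-8,-8,W); sL=80/401, sR=80/361; mL=60960/144761, mR=-12840/144761; mL+mR=120/361 → advance +1; mR−mL=-73800/144761 → turn -1·90°
n=1: pose=(-9,-8,N); sL=160/613, sR=32/109; mL=37056/66817, mR=-7632/66817; mL+mR=48/109 → advance +1; mR−mL=-44688/66817 → turn -1·90°
n=2: pose=(-9,-7,E); sL=4/13, sR=40/149; mL=1116/1937, mR=-336/1937; mL+mR=60/149 → advance +1; mR−mL=-1452/1937 → turn -1·90°
n=3: pose=(-8,-7,S); sL=160/709, sR=160/773; mL=237120/548057, mR=-66960/548057; mL+mR=240/773 → advance +1; mR−mL=-304080/548057 → turn -1·90°
n=4: pose=(-8,-8,W); sL=80/401, sR=80/361; mL=60960/144761, mR=-12840/144761; mL+mR=120/361 → advance +1; mR−mL=-73800/144761 → turn -1·90°
n=5: pose=(-9,-8,N); sL=160/613, sR=32/109; mL=37056/66817, mR=-7632/66817; mL+mR=48/109 → advance +1; mR−mL=-44688/66817 → turn -1·90°

0 80/401 80/361 60960/144761 -12840/144761 -8 -8 W
1 160/613 32/109 37056/66817 -7632/66817 -9 -8 N
2 4/13 40/149 1116/1937 -336/1937 -9 -7 E
3 160/709 160/773 237120/548057 -66960/548057 -8 -7 S
4 80/401 80/361 60960/144761 -12840/144761 -8 -8 W
5 160/613 32/109 37056/66817 -7632/66817 -9 -8 N
final -9 -7 E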